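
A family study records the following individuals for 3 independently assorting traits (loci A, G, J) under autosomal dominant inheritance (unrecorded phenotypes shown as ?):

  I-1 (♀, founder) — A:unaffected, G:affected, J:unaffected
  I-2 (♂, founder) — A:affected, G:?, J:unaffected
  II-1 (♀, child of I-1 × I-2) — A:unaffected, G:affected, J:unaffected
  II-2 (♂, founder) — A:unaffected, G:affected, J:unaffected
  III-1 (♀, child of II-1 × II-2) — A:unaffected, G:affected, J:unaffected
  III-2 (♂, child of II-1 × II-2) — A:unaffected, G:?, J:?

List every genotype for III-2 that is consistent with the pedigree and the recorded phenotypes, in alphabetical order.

A/I-1 un ·: aa
A/I-2 aff ·: Aa
A/II-1 un I-1×I-2: aa
A/II-2 un ·: aa
A/III-1 un II-1×II-2: aa
A/III-2 un II-1×II-2: aa
⇒ A over [I-1,I-2,II-1,II-2,III-1,III-2]: 1 consistent
G/I-1 aff ·: Gg|GG
G/I-2 ? ·: gg|Gg|GG
G/II-1 aff I-1×I-2: Gg|GG
G/II-2 aff ·: Gg|GG
G/III-1 aff II-1×II-2: Gg|GG
G/III-2 ? II-1×II-2: gg|Gg|GG
⇒ G over [I-1,I-2,II-1,II-2,III-1,III-2]: 70 consistent
J/I-1 un ·: jj
J/I-2 un ·: jj
J/II-1 un I-1×I-2: jj
J/II-2 un ·: jj
J/III-1 un II-1×II-2: jj
J/III-2 ? II-1×II-2: jj
⇒ J over [I-1,I-2,II-1,II-2,III-1,III-2]: 1 consistent

III-2 ∈ {aa GG jj, aa Gg jj, aa gg jj}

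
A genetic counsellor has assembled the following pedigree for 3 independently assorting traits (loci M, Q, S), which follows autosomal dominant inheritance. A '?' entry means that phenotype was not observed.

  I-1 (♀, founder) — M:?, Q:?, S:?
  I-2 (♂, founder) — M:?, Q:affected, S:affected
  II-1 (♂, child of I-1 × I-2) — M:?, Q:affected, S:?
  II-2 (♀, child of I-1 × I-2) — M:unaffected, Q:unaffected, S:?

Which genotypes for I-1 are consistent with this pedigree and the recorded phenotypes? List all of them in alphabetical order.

I-1 ∈ {Mm Qq SS, Mm Qq Ss, Mm Qq ss, Mm qq SS, Mm qq Ss, Mm qq ss, mm Qq SS, mm Qq Ss, mm Qq ss, mm qq SS, mm qq Ss, mm qq ss}

M/I-1 ? ·: mm|Mm
M/I-2 ? ·: mm|Mm
M/II-1 ? I-1×I-2: mm|Mm|MM
M/II-2 un I-1×I-2: mm
⇒ M over [I-1,I-2,II-1,II-2]: 8 consistent
Q/I-1 ? ·: qq|Qq
Q/I-2 aff ·: Qq
Q/II-1 aff I-1×I-2: Qq|QQ
Q/II-2 un I-1×I-2: qq
⇒ Q over [I-1,I-2,II-1,II-2]: 3 consistent
S/I-1 ? ·: ss|Ss|SS
S/I-2 aff ·: Ss|SS
S/II-1 ? I-1×I-2: ss|Ss|SS
S/II-2 ? I-1×I-2: ss|Ss|SS
⇒ S over [I-1,I-2,II-1,II-2]: 23 consistent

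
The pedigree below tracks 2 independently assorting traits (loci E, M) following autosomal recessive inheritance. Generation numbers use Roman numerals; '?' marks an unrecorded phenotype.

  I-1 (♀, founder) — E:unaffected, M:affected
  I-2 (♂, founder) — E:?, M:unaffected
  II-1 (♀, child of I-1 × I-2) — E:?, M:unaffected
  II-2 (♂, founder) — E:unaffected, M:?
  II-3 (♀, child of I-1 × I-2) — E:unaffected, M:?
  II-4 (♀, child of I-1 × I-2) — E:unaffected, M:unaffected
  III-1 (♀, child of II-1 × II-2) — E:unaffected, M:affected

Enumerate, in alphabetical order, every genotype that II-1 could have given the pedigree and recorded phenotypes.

II-1 ∈ {EE Mm, Ee Mm, ee Mm}

E/I-1 un ·: EE|Ee
E/I-2 ? ·: EE|Ee|ee
E/II-1 ? I-1×I-2: EE|Ee|ee
E/II-2 un ·: EE|Ee
E/II-3 un I-1×I-2: EE|Ee
E/II-4 un I-1×I-2: EE|Ee
E/III-1 un II-1×II-2: EE|Ee
⇒ E over [I-1,I-2,II-1,II-2,II-3,II-4,III-1]: 105 consistent
M/I-1 aff ·: mm
M/I-2 un ·: MM|Mm
M/II-1 un I-1×I-2: Mm
M/II-2 ? ·: Mm|mm
M/II-3 ? I-1×I-2: Mm|mm
M/II-4 un I-1×I-2: Mm
M/III-1 aff II-1×II-2: mm
⇒ M over [I-1,I-2,II-1,II-2,II-3,II-4,III-1]: 6 consistent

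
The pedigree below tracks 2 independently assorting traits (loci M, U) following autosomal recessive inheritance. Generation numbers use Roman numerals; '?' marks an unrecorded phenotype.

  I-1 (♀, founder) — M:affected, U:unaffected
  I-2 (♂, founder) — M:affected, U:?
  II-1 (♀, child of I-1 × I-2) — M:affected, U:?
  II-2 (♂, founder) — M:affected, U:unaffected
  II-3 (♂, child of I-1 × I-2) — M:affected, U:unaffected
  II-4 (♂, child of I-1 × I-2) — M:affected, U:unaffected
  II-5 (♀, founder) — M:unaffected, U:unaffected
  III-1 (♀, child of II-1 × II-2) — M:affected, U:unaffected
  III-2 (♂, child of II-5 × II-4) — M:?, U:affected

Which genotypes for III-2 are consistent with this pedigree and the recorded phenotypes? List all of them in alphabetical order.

III-2 ∈ {Mm uu, mm uu}

M/I-1 aff ·: mm
M/I-2 aff ·: mm
M/II-1 aff I-1×I-2: mm
M/II-2 aff ·: mm
M/II-3 aff I-1×I-2: mm
M/II-4 aff I-1×I-2: mm
M/II-5 un ·: MM|Mm
M/III-1 aff II-1×II-2: mm
M/III-2 ? II-5×II-4: Mm|mm
⇒ M over [I-1,I-2,II-1,II-2,II-3,II-4,II-5,III-1,III-2]: 3 consistent
U/I-1 un ·: UU|Uu
U/I-2 ? ·: UU|Uu|uu
U/II-1 ? I-1×I-2: UU|Uu|uu
U/II-2 un ·: UU|Uu
U/II-3 un I-1×I-2: UU|Uu
U/II-4 un I-1×I-2: Uu
U/II-5 un ·: Uu
U/III-1 un II-1×II-2: UU|Uu
U/III-2 aff II-5×II-4: uu
⇒ U over [I-1,I-2,II-1,II-2,II-3,II-4,II-5,III-1,III-2]: 56 consistent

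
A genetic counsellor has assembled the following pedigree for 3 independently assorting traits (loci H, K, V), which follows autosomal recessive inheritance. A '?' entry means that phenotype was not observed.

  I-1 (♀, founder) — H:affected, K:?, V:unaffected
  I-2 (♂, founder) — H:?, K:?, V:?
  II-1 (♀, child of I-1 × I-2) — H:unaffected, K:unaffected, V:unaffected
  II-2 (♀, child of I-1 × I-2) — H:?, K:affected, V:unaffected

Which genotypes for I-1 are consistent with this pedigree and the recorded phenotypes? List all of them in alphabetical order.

H/I-1 aff ·: hh
H/I-2 ? ·: HH|Hh
H/II-1 un I-1×I-2: Hh
H/II-2 ? I-1×I-2: Hh|hh
⇒ H over [I-1,I-2,II-1,II-2]: 3 consistent
K/I-1 ? ·: Kk|kk
K/I-2 ? ·: Kk|kk
K/II-1 un I-1×I-2: KK|Kk
K/II-2 aff I-1×I-2: kk
⇒ K over [I-1,I-2,II-1,II-2]: 4 consistent
V/I-1 un ·: VV|Vv
V/I-2 ? ·: VV|Vv|vv
V/II-1 un I-1×I-2: VV|Vv
V/II-2 un I-1×I-2: VV|Vv
⇒ V over [I-1,I-2,II-1,II-2]: 15 consistent

I-1 ∈ {hh Kk VV, hh Kk Vv, hh kk VV, hh kk Vv}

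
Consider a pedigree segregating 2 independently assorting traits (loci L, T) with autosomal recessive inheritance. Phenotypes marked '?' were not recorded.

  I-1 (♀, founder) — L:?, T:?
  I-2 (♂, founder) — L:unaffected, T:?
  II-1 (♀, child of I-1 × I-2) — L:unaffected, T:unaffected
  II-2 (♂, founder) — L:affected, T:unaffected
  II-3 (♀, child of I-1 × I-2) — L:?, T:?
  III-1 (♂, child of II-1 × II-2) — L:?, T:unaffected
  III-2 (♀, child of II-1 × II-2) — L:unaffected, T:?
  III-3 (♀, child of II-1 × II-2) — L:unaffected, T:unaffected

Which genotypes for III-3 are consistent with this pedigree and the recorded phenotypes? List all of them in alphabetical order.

III-3 ∈ {Ll TT, Ll Tt}

L/I-1 ? ·: LL|Ll|ll
L/I-2 un ·: LL|Ll
L/II-1 un I-1×I-2: LL|Ll
L/II-2 aff ·: ll
L/II-3 ? I-1×I-2: LL|Ll|ll
L/III-1 ? II-1×II-2: Ll|ll
L/III-2 un II-1×II-2: Ll
L/III-3 un II-1×II-2: Ll
⇒ L over [I-1,I-2,II-1,II-2,II-3,III-1,III-2,III-3]: 28 consistent
T/I-1 ? ·: TT|Tt|tt
T/I-2 ? ·: TT|Tt|tt
T/II-1 un I-1×I-2: TT|Tt
T/II-2 un ·: TT|Tt
T/II-3 ? I-1×I-2: TT|Tt|tt
T/III-1 un II-1×II-2: TT|Tt
T/III-2 ? II-1×II-2: TT|Tt|tt
T/III-3 un II-1×II-2: TT|Tt
⇒ T over [I-1,I-2,II-1,II-2,II-3,III-1,III-2,III-3]: 332 consistent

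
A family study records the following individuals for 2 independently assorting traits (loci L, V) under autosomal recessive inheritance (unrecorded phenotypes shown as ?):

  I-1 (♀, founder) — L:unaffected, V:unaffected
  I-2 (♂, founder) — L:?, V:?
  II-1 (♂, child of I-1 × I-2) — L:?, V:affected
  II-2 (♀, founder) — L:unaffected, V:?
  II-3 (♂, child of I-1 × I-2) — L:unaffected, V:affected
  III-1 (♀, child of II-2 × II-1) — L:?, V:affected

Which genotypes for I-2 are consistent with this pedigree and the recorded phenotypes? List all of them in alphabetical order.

L/I-1 un ·: LL|Ll
L/I-2 ? ·: LL|Ll|ll
L/II-1 ? I-1×I-2: LL|Ll|ll
L/II-2 un ·: LL|Ll
L/II-3 un I-1×I-2: LL|Ll
L/III-1 ? II-2×II-1: LL|Ll|ll
⇒ L over [I-1,I-2,II-1,II-2,II-3,III-1]: 70 consistent
V/I-1 un ·: Vv
V/I-2 ? ·: Vv|vv
V/II-1 aff I-1×I-2: vv
V/II-2 ? ·: Vv|vv
V/II-3 aff I-1×I-2: vv
V/III-1 aff II-2×II-1: vv
⇒ V over [I-1,I-2,II-1,II-2,II-3,III-1]: 4 consistent

I-2 ∈ {LL Vv, LL vv, Ll Vv, Ll vv, ll Vv, ll vv}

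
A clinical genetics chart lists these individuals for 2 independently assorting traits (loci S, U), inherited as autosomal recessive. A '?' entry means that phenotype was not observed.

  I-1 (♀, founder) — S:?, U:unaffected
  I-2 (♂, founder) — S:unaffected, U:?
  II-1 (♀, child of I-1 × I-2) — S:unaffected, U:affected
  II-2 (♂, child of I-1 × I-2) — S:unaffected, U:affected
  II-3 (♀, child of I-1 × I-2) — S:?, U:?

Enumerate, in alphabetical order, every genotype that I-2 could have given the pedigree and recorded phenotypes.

S/I-1 ? ·: SS|Ss|ss
S/I-2 un ·: SS|Ss
S/II-1 un I-1×I-2: SS|Ss
S/II-2 un I-1×I-2: SS|Ss
S/II-3 ? I-1×I-2: SS|Ss|ss
⇒ S over [I-1,I-2,II-1,II-2,II-3]: 32 consistent
U/I-1 un ·: Uu
U/I-2 ? ·: Uu|uu
U/II-1 aff I-1×I-2: uu
U/II-2 aff I-1×I-2: uu
U/II-3 ? I-1×I-2: UU|Uu|uu
⇒ U over [I-1,I-2,II-1,II-2,II-3]: 5 consistent

I-2 ∈ {SS Uu, SS uu, Ss Uu, Ss uu}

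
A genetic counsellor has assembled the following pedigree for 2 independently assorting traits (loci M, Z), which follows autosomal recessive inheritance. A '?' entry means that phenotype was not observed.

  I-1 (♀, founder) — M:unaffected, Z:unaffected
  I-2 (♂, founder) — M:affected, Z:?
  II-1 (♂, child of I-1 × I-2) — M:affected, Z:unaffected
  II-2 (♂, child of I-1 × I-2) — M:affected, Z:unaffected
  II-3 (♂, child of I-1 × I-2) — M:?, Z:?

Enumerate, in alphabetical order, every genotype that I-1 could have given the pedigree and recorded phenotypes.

I-1 ∈ {Mm ZZ, Mm Zz}

M/I-1 un ·: Mm
M/I-2 aff ·: mm
M/II-1 aff I-1×I-2: mm
M/II-2 aff I-1×I-2: mm
M/II-3 ? I-1×I-2: Mm|mm
⇒ M over [I-1,I-2,II-1,II-2,II-3]: 2 consistent
Z/I-1 un ·: ZZ|Zz
Z/I-2 ? ·: ZZ|Zz|zz
Z/II-1 un I-1×I-2: ZZ|Zz
Z/II-2 un I-1×I-2: ZZ|Zz
Z/II-3 ? I-1×I-2: ZZ|Zz|zz
⇒ Z over [I-1,I-2,II-1,II-2,II-3]: 32 consistent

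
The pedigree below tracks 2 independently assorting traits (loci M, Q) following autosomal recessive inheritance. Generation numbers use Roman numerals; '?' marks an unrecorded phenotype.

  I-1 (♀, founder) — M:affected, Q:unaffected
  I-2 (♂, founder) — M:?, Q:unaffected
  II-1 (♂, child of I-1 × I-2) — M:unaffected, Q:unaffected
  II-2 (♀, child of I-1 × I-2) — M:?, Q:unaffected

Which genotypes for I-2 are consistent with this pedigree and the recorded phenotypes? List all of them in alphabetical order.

M/I-1 aff ·: mm
M/I-2 ? ·: MM|Mm
M/II-1 un I-1×I-2: Mm
M/II-2 ? I-1×I-2: Mm|mm
⇒ M over [I-1,I-2,II-1,II-2]: 3 consistent
Q/I-1 un ·: QQ|Qq
Q/I-2 un ·: QQ|Qq
Q/II-1 un I-1×I-2: QQ|Qq
Q/II-2 un I-1×I-2: QQ|Qq
⇒ Q over [I-1,I-2,II-1,II-2]: 13 consistent

I-2 ∈ {MM QQ, MM Qq, Mm QQ, Mm Qq}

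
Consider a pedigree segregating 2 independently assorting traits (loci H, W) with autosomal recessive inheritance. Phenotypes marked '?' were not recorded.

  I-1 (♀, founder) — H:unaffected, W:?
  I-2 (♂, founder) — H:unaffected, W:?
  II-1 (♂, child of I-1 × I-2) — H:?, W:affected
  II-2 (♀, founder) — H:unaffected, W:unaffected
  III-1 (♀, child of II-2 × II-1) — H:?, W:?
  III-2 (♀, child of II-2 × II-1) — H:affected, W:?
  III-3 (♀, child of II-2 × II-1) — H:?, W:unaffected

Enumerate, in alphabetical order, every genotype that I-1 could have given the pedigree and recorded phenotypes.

I-1 ∈ {HH Ww, HH ww, Hh Ww, Hh ww}

H/I-1 un ·: HH|Hh
H/I-2 un ·: HH|Hh
H/II-1 ? I-1×I-2: Hh|hh
H/II-2 un ·: Hh
H/III-1 ? II-2×II-1: HH|Hh|hh
H/III-2 aff II-2×II-1: hh
H/III-3 ? II-2×II-1: HH|Hh|hh
⇒ H over [I-1,I-2,II-1,II-2,III-1,III-2,III-3]: 31 consistent
W/I-1 ? ·: Ww|ww
W/I-2 ? ·: Ww|ww
W/II-1 aff I-1×I-2: ww
W/II-2 un ·: WW|Ww
W/III-1 ? II-2×II-1: Ww|ww
W/III-2 ? II-2×II-1: Ww|ww
W/III-3 un II-2×II-1: Ww
⇒ W over [I-1,I-2,II-1,II-2,III-1,III-2,III-3]: 20 consistent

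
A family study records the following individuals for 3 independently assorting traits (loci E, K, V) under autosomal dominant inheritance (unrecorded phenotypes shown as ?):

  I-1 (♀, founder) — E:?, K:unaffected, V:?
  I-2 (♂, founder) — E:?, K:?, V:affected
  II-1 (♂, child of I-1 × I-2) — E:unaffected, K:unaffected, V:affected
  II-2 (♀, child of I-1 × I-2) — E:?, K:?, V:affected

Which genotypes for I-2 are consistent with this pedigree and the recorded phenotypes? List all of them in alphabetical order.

E/I-1 ? ·: ee|Ee
E/I-2 ? ·: ee|Ee
E/II-1 un I-1×I-2: ee
E/II-2 ? I-1×I-2: ee|Ee|EE
⇒ E over [I-1,I-2,II-1,II-2]: 8 consistent
K/I-1 un ·: kk
K/I-2 ? ·: kk|Kk
K/II-1 un I-1×I-2: kk
K/II-2 ? I-1×I-2: kk|Kk
⇒ K over [I-1,I-2,II-1,II-2]: 3 consistent
V/I-1 ? ·: vv|Vv|VV
V/I-2 aff ·: Vv|VV
V/II-1 aff I-1×I-2: Vv|VV
V/II-2 aff I-1×I-2: Vv|VV
⇒ V over [I-1,I-2,II-1,II-2]: 15 consistent

I-2 ∈ {Ee Kk VV, Ee Kk Vv, Ee kk VV, Ee kk Vv, ee Kk VV, ee Kk Vv, ee kk VV, ee kk Vv}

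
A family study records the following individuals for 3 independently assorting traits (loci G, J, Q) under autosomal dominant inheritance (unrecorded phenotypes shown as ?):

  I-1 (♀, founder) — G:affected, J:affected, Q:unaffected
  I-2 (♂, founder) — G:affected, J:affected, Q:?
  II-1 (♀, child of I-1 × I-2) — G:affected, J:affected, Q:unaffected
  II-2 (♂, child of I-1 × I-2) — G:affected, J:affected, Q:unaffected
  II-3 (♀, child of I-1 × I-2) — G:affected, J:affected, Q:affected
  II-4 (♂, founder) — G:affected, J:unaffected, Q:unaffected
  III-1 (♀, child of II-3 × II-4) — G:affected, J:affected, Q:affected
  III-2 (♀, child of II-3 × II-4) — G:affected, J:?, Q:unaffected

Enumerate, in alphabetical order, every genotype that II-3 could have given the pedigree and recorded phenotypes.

G/I-1 aff ·: Gg|GG
G/I-2 aff ·: Gg|GG
G/II-1 aff I-1×I-2: Gg|GG
G/II-2 aff I-1×I-2: Gg|GG
G/II-3 aff I-1×I-2: Gg|GG
G/II-4 aff ·: Gg|GG
G/III-1 aff II-3×II-4: Gg|GG
G/III-2 aff II-3×II-4: Gg|GG
⇒ G over [I-1,I-2,II-1,II-2,II-3,II-4,III-1,III-2]: 161 consistent
J/I-1 aff ·: Jj|JJ
J/I-2 aff ·: Jj|JJ
J/II-1 aff I-1×I-2: Jj|JJ
J/II-2 aff I-1×I-2: Jj|JJ
J/II-3 aff I-1×I-2: Jj|JJ
J/II-4 un ·: jj
J/III-1 aff II-3×II-4: Jj
J/III-2 ? II-3×II-4: jj|Jj
⇒ J over [I-1,I-2,II-1,II-2,II-3,II-4,III-1,III-2]: 37 consistent
Q/I-1 un ·: qq
Q/I-2 ? ·: Qq
Q/II-1 un I-1×I-2: qq
Q/II-2 un I-1×I-2: qq
Q/II-3 aff I-1×I-2: Qq
Q/II-4 un ·: qq
Q/III-1 aff II-3×II-4: Qq
Q/III-2 un II-3×II-4: qq
⇒ Q over [I-1,I-2,II-1,II-2,II-3,II-4,III-1,III-2]: 1 consistent

II-3 ∈ {GG JJ Qq, GG Jj Qq, Gg JJ Qq, Gg Jj Qq}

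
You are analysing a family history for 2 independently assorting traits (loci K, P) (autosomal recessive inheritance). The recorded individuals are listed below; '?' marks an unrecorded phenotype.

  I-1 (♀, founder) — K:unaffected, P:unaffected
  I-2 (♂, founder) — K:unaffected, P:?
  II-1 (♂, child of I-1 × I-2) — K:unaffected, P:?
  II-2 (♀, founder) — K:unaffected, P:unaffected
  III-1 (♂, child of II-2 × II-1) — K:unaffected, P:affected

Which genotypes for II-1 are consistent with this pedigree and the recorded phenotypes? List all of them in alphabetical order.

K/I-1 un ·: KK|Kk
K/I-2 un ·: KK|Kk
K/II-1 un I-1×I-2: KK|Kk
K/II-2 un ·: KK|Kk
K/III-1 un II-2×II-1: KK|Kk
⇒ K over [I-1,I-2,II-1,II-2,III-1]: 24 consistent
P/I-1 un ·: PP|Pp
P/I-2 ? ·: PP|Pp|pp
P/II-1 ? I-1×I-2: Pp|pp
P/II-2 un ·: Pp
P/III-1 aff II-2×II-1: pp
⇒ P over [I-1,I-2,II-1,II-2,III-1]: 7 consistent

II-1 ∈ {KK Pp, KK pp, Kk Pp, Kk pp}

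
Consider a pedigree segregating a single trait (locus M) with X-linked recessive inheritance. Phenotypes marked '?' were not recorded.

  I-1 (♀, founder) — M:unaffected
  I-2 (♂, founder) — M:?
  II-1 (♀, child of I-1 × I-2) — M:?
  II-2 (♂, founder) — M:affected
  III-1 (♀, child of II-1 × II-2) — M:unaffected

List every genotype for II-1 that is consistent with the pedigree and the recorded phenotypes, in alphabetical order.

II-1 ∈ {X^MX^M, X^MX^m}

M/I-1 un ·: X^MX^M|X^MX^m
M/I-2 ? ·: X^MY|X^mY
M/II-1 ? I-1×I-2: X^MX^M|X^MX^m
M/II-2 aff ·: X^mY
M/III-1 un II-1×II-2: X^MX^m
⇒ M over [I-1,I-2,II-1,II-2,III-1]: 5 consistent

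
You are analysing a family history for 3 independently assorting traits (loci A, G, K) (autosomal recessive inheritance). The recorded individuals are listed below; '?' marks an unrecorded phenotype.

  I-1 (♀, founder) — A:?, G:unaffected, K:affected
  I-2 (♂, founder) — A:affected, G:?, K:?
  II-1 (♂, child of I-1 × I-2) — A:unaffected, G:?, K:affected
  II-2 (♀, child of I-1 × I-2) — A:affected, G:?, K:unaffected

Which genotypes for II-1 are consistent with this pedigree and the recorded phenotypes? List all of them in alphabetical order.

II-1 ∈ {Aa GG kk, Aa Gg kk, Aa gg kk}

A/I-1 ? ·: Aa
A/I-2 aff ·: aa
A/II-1 un I-1×I-2: Aa
A/II-2 aff I-1×I-2: aa
⇒ A over [I-1,I-2,II-1,II-2]: 1 consistent
G/I-1 un ·: GG|Gg
G/I-2 ? ·: GG|Gg|gg
G/II-1 ? I-1×I-2: GG|Gg|gg
G/II-2 ? I-1×I-2: GG|Gg|gg
⇒ G over [I-1,I-2,II-1,II-2]: 23 consistent
K/I-1 aff ·: kk
K/I-2 ? ·: Kk
K/II-1 aff I-1×I-2: kk
K/II-2 un I-1×I-2: Kk
⇒ K over [I-1,I-2,II-1,II-2]: 1 consistent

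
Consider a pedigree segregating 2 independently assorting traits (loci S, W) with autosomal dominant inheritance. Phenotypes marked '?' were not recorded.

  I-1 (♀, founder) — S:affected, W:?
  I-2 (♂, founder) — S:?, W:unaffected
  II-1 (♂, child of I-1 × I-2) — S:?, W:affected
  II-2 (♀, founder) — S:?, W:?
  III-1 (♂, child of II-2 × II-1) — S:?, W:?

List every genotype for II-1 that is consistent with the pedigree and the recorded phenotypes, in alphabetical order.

II-1 ∈ {SS Ww, Ss Ww, ss Ww}

S/I-1 aff ·: Ss|SS
S/I-2 ? ·: ss|Ss|SS
S/II-1 ? I-1×I-2: ss|Ss|SS
S/II-2 ? ·: ss|Ss|SS
S/III-1 ? II-2×II-1: ss|Ss|SS
⇒ S over [I-1,I-2,II-1,II-2,III-1]: 59 consistent
W/I-1 ? ·: Ww|WW
W/I-2 un ·: ww
W/II-1 aff I-1×I-2: Ww
W/II-2 ? ·: ww|Ww|WW
W/III-1 ? II-2×II-1: ww|Ww|WW
⇒ W over [I-1,I-2,II-1,II-2,III-1]: 14 consistent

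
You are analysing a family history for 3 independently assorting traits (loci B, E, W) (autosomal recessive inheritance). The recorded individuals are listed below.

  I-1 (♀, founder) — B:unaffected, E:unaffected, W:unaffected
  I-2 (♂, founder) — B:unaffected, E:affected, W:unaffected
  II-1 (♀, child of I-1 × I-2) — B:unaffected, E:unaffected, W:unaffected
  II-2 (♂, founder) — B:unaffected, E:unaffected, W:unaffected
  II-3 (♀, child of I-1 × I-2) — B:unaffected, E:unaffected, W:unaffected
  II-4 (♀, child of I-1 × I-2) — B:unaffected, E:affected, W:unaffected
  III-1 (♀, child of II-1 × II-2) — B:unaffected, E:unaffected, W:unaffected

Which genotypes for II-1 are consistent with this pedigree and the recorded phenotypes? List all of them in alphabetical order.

B/I-1 un ·: BB|Bb
B/I-2 un ·: BB|Bb
B/II-1 un I-1×I-2: BB|Bb
B/II-2 un ·: BB|Bb
B/II-3 un I-1×I-2: BB|Bb
B/II-4 un I-1×I-2: BB|Bb
B/III-1 un II-1×II-2: BB|Bb
⇒ B over [I-1,I-2,II-1,II-2,II-3,II-4,III-1]: 87 consistent
E/I-1 un ·: Ee
E/I-2 aff ·: ee
E/II-1 un I-1×I-2: Ee
E/II-2 un ·: EE|Ee
E/II-3 un I-1×I-2: Ee
E/II-4 aff I-1×I-2: ee
E/III-1 un II-1×II-2: EE|Ee
⇒ E over [I-1,I-2,II-1,II-2,II-3,II-4,III-1]: 4 consistent
W/I-1 un ·: WW|Ww
W/I-2 un ·: WW|Ww
W/II-1 un I-1×I-2: WW|Ww
W/II-2 un ·: WW|Ww
W/II-3 un I-1×I-2: WW|Ww
W/II-4 un I-1×I-2: WW|Ww
W/III-1 un II-1×II-2: WW|Ww
⇒ W over [I-1,I-2,II-1,II-2,II-3,II-4,III-1]: 87 consistent

II-1 ∈ {BB Ee WW, BB Ee Ww, Bb Ee WW, Bb Ee Ww}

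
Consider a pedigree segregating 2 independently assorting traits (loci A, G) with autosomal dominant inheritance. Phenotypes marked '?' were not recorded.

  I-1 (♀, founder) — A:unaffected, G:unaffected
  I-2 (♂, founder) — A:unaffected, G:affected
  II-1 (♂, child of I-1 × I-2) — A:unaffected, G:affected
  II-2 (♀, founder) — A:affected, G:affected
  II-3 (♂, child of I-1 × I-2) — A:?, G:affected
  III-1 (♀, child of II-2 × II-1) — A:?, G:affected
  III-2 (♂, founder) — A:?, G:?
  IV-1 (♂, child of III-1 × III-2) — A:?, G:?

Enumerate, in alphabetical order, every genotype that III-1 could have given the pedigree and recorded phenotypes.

III-1 ∈ {Aa GG, Aa Gg, aa GG, aa Gg}

A/I-1 un ·: aa
A/I-2 un ·: aa
A/II-1 un I-1×I-2: aa
A/II-2 aff ·: Aa|AA
A/II-3 ? I-1×I-2: aa
A/III-1 ? II-2×II-1: aa|Aa
A/III-2 ? ·: aa|Aa|AA
A/IV-1 ? III-1×III-2: aa|Aa|AA
⇒ A over [I-1,I-2,II-1,II-2,II-3,III-1,III-2,IV-1]: 18 consistent
G/I-1 un ·: gg
G/I-2 aff ·: Gg|GG
G/II-1 aff I-1×I-2: Gg
G/II-2 aff ·: Gg|GG
G/II-3 aff I-1×I-2: Gg
G/III-1 aff II-2×II-1: Gg|GG
G/III-2 ? ·: gg|Gg|GG
G/IV-1 ? III-1×III-2: gg|Gg|GG
⇒ G over [I-1,I-2,II-1,II-2,II-3,III-1,III-2,IV-1]: 44 consistent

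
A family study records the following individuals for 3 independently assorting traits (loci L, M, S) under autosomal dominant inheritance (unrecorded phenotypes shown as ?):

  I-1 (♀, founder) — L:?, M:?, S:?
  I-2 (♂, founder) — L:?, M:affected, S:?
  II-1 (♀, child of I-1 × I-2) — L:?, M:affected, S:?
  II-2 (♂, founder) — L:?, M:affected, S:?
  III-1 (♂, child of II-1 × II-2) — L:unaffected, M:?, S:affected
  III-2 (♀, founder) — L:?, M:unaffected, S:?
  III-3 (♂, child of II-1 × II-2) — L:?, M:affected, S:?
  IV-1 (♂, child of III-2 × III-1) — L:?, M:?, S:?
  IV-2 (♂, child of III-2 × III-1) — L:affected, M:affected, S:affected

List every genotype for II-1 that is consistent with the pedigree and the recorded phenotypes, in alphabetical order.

II-1 ∈ {Ll MM SS, Ll MM Ss, Ll MM ss, Ll Mm SS, Ll Mm Ss, Ll Mm ss, ll MM SS, ll MM Ss, ll MM ss, ll Mm SS, ll Mm Ss, ll Mm ss}

L/I-1 ? ·: ll|Ll|LL
L/I-2 ? ·: ll|Ll|LL
L/II-1 ? I-1×I-2: ll|Ll
L/II-2 ? ·: ll|Ll
L/III-1 un II-1×II-2: ll
L/III-2 ? ·: Ll|LL
L/III-3 ? II-1×II-2: ll|Ll|LL
L/IV-1 ? III-2×III-1: ll|Ll
L/IV-2 aff III-2×III-1: Ll
⇒ L over [I-1,I-2,II-1,II-2,III-1,III-2,III-3,IV-1,IV-2]: 141 consistent
M/I-1 ? ·: mm|Mm|MM
M/I-2 aff ·: Mm|MM
M/II-1 aff I-1×I-2: Mm|MM
M/II-2 aff ·: Mm|MM
M/III-1 ? II-1×II-2: Mm|MM
M/III-2 un ·: mm
M/III-3 aff II-1×II-2: Mm|MM
M/IV-1 ? III-2×III-1: mm|Mm
M/IV-2 aff III-2×III-1: Mm
⇒ M over [I-1,I-2,II-1,II-2,III-1,III-2,III-3,IV-1,IV-2]: 88 consistent
S/I-1 ? ·: ss|Ss|SS
S/I-2 ? ·: ss|Ss|SS
S/II-1 ? I-1×I-2: ss|Ss|SS
S/II-2 ? ·: ss|Ss|SS
S/III-1 aff II-1×II-2: Ss|SS
S/III-2 ? ·: ss|Ss|SS
S/III-3 ? II-1×II-2: ss|Ss|SS
S/IV-1 ? III-2×III-1: ss|Ss|SS
S/IV-2 aff III-2×III-1: Ss|SS
⇒ S over [I-1,I-2,II-1,II-2,III-1,III-2,III-3,IV-1,IV-2]: 1158 consistent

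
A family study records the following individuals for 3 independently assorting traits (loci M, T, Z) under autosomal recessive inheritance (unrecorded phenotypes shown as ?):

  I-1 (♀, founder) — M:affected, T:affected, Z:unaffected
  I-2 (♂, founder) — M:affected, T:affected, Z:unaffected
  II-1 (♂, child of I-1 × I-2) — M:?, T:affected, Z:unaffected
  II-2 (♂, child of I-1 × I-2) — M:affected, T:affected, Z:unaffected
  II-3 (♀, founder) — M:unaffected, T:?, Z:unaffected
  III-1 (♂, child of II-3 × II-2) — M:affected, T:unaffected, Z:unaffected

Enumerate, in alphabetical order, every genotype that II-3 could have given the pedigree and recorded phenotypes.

M/I-1 aff ·: mm
M/I-2 aff ·: mm
M/II-1 ? I-1×I-2: mm
M/II-2 aff I-1×I-2: mm
M/II-3 un ·: Mm
M/III-1 aff II-3×II-2: mm
⇒ M over [I-1,I-2,II-1,II-2,II-3,III-1]: 1 consistent
T/I-1 aff ·: tt
T/I-2 aff ·: tt
T/II-1 aff I-1×I-2: tt
T/II-2 aff I-1×I-2: tt
T/II-3 ? ·: TT|Tt
T/III-1 un II-3×II-2: Tt
⇒ T over [I-1,I-2,II-1,II-2,II-3,III-1]: 2 consistent
Z/I-1 un ·: ZZ|Zz
Z/I-2 un ·: ZZ|Zz
Z/II-1 un I-1×I-2: ZZ|Zz
Z/II-2 un I-1×I-2: ZZ|Zz
Z/II-3 un ·: ZZ|Zz
Z/III-1 un II-3×II-2: ZZ|Zz
⇒ Z over [I-1,I-2,II-1,II-2,II-3,III-1]: 45 consistent

II-3 ∈ {Mm TT ZZ, Mm TT Zz, Mm Tt ZZ, Mm Tt Zz}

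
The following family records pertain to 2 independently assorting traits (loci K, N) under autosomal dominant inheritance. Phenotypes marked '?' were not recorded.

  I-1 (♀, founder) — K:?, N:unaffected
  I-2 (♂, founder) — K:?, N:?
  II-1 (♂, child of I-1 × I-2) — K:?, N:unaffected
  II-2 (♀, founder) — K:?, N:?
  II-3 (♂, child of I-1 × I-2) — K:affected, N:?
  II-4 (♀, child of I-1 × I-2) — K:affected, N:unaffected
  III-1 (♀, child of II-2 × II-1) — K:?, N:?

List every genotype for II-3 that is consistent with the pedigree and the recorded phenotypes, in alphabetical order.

K/I-1 ? ·: kk|Kk|KK
K/I-2 ? ·: kk|Kk|KK
K/II-1 ? I-1×I-2: kk|Kk|KK
K/II-2 ? ·: kk|Kk|KK
K/II-3 aff I-1×I-2: Kk|KK
K/II-4 aff I-1×I-2: Kk|KK
K/III-1 ? II-2×II-1: kk|Kk|KK
⇒ K over [I-1,I-2,II-1,II-2,II-3,II-4,III-1]: 188 consistent
N/I-1 un ·: nn
N/I-2 ? ·: nn|Nn
N/II-1 un I-1×I-2: nn
N/II-2 ? ·: nn|Nn|NN
N/II-3 ? I-1×I-2: nn|Nn
N/II-4 un I-1×I-2: nn
N/III-1 ? II-2×II-1: nn|Nn
⇒ N over [I-1,I-2,II-1,II-2,II-3,II-4,III-1]: 12 consistent

II-3 ∈ {KK Nn, KK nn, Kk Nn, Kk nn}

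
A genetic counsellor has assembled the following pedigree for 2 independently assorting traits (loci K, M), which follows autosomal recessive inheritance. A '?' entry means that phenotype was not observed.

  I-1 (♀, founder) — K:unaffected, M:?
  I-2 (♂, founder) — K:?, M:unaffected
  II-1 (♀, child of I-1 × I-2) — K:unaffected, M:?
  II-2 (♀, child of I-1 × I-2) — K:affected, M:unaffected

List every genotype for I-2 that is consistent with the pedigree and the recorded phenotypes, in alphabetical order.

I-2 ∈ {Kk MM, Kk Mm, kk MM, kk Mm}

K/I-1 un ·: Kk
K/I-2 ? ·: Kk|kk
K/II-1 un I-1×I-2: KK|Kk
K/II-2 aff I-1×I-2: kk
⇒ K over [I-1,I-2,II-1,II-2]: 3 consistent
M/I-1 ? ·: MM|Mm|mm
M/I-2 un ·: MM|Mm
M/II-1 ? I-1×I-2: MM|Mm|mm
M/II-2 un I-1×I-2: MM|Mm
⇒ M over [I-1,I-2,II-1,II-2]: 18 consistent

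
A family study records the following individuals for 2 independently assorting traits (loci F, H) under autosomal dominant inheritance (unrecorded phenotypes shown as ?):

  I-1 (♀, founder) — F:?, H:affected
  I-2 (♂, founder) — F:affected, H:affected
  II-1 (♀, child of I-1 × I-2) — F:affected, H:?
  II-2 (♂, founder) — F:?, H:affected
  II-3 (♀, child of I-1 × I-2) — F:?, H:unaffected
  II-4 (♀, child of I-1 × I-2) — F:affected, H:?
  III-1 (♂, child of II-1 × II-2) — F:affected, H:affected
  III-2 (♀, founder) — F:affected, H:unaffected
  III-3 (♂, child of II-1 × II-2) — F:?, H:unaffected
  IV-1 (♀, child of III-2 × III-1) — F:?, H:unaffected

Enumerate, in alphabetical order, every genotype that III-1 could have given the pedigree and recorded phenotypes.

III-1 ∈ {FF Hh, Ff Hh}

F/I-1 ? ·: ff|Ff|FF
F/I-2 aff ·: Ff|FF
F/II-1 aff I-1×I-2: Ff|FF
F/II-2 ? ·: ff|Ff|FF
F/II-3 ? I-1×I-2: ff|Ff|FF
F/II-4 aff I-1×I-2: Ff|FF
F/III-1 aff II-1×II-2: Ff|FF
F/III-2 aff ·: Ff|FF
F/III-3 ? II-1×II-2: ff|Ff|FF
F/IV-1 ? III-2×III-1: ff|Ff|FF
⇒ F over [I-1,I-2,II-1,II-2,II-3,II-4,III-1,III-2,III-3,IV-1]: 1210 consistent
H/I-1 aff ·: Hh
H/I-2 aff ·: Hh
H/II-1 ? I-1×I-2: hh|Hh
H/II-2 aff ·: Hh
H/II-3 un I-1×I-2: hh
H/II-4 ? I-1×I-2: hh|Hh|HH
H/III-1 aff II-1×II-2: Hh
H/III-2 un ·: hh
H/III-3 un II-1×II-2: hh
H/IV-1 un III-2×III-1: hh
⇒ H over [I-1,I-2,II-1,II-2,II-3,II-4,III-1,III-2,III-3,IV-1]: 6 consistent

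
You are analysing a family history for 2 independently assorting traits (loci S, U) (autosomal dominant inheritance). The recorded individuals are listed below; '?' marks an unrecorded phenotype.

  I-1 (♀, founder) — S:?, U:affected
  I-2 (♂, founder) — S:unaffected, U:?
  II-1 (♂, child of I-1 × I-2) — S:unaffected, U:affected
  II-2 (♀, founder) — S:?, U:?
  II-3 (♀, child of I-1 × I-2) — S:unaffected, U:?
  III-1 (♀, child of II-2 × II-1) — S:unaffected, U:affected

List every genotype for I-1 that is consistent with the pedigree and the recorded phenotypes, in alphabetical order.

S/I-1 ? ·: ss|Ss
S/I-2 un ·: ss
S/II-1 un I-1×I-2: ss
S/II-2 ? ·: ss|Ss
S/II-3 un I-1×I-2: ss
S/III-1 un II-2×II-1: ss
⇒ S over [I-1,I-2,II-1,II-2,II-3,III-1]: 4 consistent
U/I-1 aff ·: Uu|UU
U/I-2 ? ·: uu|Uu|UU
U/II-1 aff I-1×I-2: Uu|UU
U/II-2 ? ·: uu|Uu|UU
U/II-3 ? I-1×I-2: uu|Uu|UU
U/III-1 aff II-2×II-1: Uu|UU
⇒ U over [I-1,I-2,II-1,II-2,II-3,III-1]: 82 consistent

I-1 ∈ {Ss UU, Ss Uu, ss UU, ss Uu}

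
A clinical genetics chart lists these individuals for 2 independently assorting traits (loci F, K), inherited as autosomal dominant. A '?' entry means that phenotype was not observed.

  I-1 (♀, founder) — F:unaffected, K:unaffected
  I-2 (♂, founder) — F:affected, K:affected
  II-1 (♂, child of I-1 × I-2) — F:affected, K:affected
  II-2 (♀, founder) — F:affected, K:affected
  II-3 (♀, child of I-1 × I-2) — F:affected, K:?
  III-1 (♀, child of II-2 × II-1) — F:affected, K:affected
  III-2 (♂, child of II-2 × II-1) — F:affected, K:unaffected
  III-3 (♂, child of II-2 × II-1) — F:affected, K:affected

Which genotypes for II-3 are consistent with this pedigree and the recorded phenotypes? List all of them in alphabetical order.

II-3 ∈ {Ff Kk, Ff kk}

F/I-1 un ·: ff
F/I-2 aff ·: Ff|FF
F/II-1 aff I-1×I-2: Ff
F/II-2 aff ·: Ff|FF
F/II-3 aff I-1×I-2: Ff
F/III-1 aff II-2×II-1: Ff|FF
F/III-2 aff II-2×II-1: Ff|FF
F/III-3 aff II-2×II-1: Ff|FF
⇒ F over [I-1,I-2,II-1,II-2,II-3,III-1,III-2,III-3]: 32 consistent
K/I-1 un ·: kk
K/I-2 aff ·: Kk|KK
K/II-1 aff I-1×I-2: Kk
K/II-2 aff ·: Kk
K/II-3 ? I-1×I-2: kk|Kk
K/III-1 aff II-2×II-1: Kk|KK
K/III-2 un II-2×II-1: kk
K/III-3 aff II-2×II-1: Kk|KK
⇒ K over [I-1,I-2,II-1,II-2,II-3,III-1,III-2,III-3]: 12 consistent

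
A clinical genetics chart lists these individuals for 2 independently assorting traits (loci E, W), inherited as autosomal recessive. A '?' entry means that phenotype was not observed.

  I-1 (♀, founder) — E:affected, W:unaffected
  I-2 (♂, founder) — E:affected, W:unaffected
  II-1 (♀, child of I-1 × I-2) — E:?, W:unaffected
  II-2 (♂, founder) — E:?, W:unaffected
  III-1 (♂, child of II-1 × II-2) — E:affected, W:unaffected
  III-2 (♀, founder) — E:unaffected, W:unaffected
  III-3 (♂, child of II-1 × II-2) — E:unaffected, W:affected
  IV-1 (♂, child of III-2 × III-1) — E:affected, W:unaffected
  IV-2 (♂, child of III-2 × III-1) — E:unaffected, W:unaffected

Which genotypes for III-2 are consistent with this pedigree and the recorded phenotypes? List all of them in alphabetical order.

E/I-1 aff ·: ee
E/I-2 aff ·: ee
E/II-1 ? I-1×I-2: ee
E/II-2 ? ·: Ee
E/III-1 aff II-1×II-2: ee
E/III-2 un ·: Ee
E/III-3 un II-1×II-2: Ee
E/IV-1 aff III-2×III-1: ee
E/IV-2 un III-2×III-1: Ee
⇒ E over [I-1,I-2,II-1,II-2,III-1,III-2,III-3,IV-1,IV-2]: 1 consistent
W/I-1 un ·: WW|Ww
W/I-2 un ·: WW|Ww
W/II-1 un I-1×I-2: Ww
W/II-2 un ·: Ww
W/III-1 un II-1×II-2: WW|Ww
W/III-2 un ·: WW|Ww
W/III-3 aff II-1×II-2: ww
W/IV-1 un III-2×III-1: WW|Ww
W/IV-2 un III-2×III-1: WW|Ww
⇒ W over [I-1,I-2,II-1,II-2,III-1,III-2,III-3,IV-1,IV-2]: 39 consistent

III-2 ∈ {Ee WW, Ee Ww}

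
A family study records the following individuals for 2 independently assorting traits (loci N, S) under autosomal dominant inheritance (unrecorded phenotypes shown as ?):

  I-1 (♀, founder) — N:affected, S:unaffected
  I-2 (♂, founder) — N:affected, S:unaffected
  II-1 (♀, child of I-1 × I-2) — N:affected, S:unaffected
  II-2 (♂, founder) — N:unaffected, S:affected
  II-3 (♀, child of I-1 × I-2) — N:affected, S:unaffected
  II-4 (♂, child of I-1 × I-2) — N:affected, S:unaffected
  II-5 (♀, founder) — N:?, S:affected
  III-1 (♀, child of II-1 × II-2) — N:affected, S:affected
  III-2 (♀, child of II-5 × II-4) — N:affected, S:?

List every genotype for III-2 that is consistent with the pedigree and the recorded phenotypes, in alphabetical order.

N/I-1 aff ·: Nn|NN
N/I-2 aff ·: Nn|NN
N/II-1 aff I-1×I-2: Nn|NN
N/II-2 un ·: nn
N/II-3 aff I-1×I-2: Nn|NN
N/II-4 aff I-1×I-2: Nn|NN
N/II-5 ? ·: nn|Nn|NN
N/III-1 aff II-1×II-2: Nn
N/III-2 aff II-5×II-4: Nn|NN
⇒ N over [I-1,I-2,II-1,II-2,II-3,II-4,II-5,III-1,III-2]: 112 consistent
S/I-1 un ·: ss
S/I-2 un ·: ss
S/II-1 un I-1×I-2: ss
S/II-2 aff ·: Ss|SS
S/II-3 un I-1×I-2: ss
S/II-4 un I-1×I-2: ss
S/II-5 aff ·: Ss|SS
S/III-1 aff II-1×II-2: Ss
S/III-2 ? II-5×II-4: ss|Ss
⇒ S over [I-1,I-2,II-1,II-2,II-3,II-4,II-5,III-1,III-2]: 6 consistent

III-2 ∈ {NN Ss, NN ss, Nn Ss, Nn ss}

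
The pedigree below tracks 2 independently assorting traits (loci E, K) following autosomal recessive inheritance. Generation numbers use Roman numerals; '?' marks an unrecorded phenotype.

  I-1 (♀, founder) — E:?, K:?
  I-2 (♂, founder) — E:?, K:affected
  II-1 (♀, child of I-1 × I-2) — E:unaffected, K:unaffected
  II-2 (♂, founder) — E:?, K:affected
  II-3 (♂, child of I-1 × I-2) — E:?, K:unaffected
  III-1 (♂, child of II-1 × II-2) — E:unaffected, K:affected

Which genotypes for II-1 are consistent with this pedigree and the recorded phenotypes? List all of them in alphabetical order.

E/I-1 ? ·: EE|Ee|ee
E/I-2 ? ·: EE|Ee|ee
E/II-1 un I-1×I-2: EE|Ee
E/II-2 ? ·: EE|Ee|ee
E/II-3 ? I-1×I-2: EE|Ee|ee
E/III-1 un II-1×II-2: EE|Ee
⇒ E over [I-1,I-2,II-1,II-2,II-3,III-1]: 97 consistent
K/I-1 ? ·: KK|Kk
K/I-2 aff ·: kk
K/II-1 un I-1×I-2: Kk
K/II-2 aff ·: kk
K/II-3 un I-1×I-2: Kk
K/III-1 aff II-1×II-2: kk
⇒ K over [I-1,I-2,II-1,II-2,II-3,III-1]: 2 consistent

II-1 ∈ {EE Kk, Ee Kk}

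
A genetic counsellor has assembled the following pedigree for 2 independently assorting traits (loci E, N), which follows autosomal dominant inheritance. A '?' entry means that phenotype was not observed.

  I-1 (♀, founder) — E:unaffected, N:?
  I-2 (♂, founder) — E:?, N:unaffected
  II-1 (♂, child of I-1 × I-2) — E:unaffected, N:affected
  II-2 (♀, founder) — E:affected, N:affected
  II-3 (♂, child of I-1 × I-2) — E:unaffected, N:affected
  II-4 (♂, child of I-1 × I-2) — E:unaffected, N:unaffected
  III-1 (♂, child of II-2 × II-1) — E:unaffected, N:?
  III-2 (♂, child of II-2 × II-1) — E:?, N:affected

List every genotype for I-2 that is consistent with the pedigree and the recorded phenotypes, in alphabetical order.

I-2 ∈ {Ee nn, ee nn}

E/I-1 un ·: ee
E/I-2 ? ·: ee|Ee
E/II-1 un I-1×I-2: ee
E/II-2 aff ·: Ee
E/II-3 un I-1×I-2: ee
E/II-4 un I-1×I-2: ee
E/III-1 un II-2×II-1: ee
E/III-2 ? II-2×II-1: ee|Ee
⇒ E over [I-1,I-2,II-1,II-2,II-3,II-4,III-1,III-2]: 4 consistent
N/I-1 ? ·: Nn
N/I-2 un ·: nn
N/II-1 aff I-1×I-2: Nn
N/II-2 aff ·: Nn|NN
N/II-3 aff I-1×I-2: Nn
N/II-4 un I-1×I-2: nn
N/III-1 ? II-2×II-1: nn|Nn|NN
N/III-2 aff II-2×II-1: Nn|NN
⇒ N over [I-1,I-2,II-1,II-2,II-3,II-4,III-1,III-2]: 10 consistent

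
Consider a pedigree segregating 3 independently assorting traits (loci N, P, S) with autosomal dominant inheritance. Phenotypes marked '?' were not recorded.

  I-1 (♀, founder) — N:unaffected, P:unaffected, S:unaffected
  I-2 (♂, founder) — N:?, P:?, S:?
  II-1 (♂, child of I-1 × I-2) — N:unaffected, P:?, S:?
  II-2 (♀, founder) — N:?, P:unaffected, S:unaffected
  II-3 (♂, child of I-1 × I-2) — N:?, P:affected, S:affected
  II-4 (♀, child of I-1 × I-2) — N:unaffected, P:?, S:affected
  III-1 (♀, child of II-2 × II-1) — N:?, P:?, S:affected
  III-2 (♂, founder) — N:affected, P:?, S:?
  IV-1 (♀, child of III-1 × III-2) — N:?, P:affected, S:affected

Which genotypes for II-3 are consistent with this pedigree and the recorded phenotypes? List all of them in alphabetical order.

N/I-1 un ·: nn
N/I-2 ? ·: nn|Nn
N/II-1 un I-1×I-2: nn
N/II-2 ? ·: nn|Nn|NN
N/II-3 ? I-1×I-2: nn|Nn
N/II-4 un I-1×I-2: nn
N/III-1 ? II-2×II-1: nn|Nn
N/III-2 aff ·: Nn|NN
N/IV-1 ? III-1×III-2: nn|Nn|NN
⇒ N over [I-1,I-2,II-1,II-2,II-3,II-4,III-1,III-2,IV-1]: 48 consistent
P/I-1 un ·: pp
P/I-2 ? ·: Pp|PP
P/II-1 ? I-1×I-2: pp|Pp
P/II-2 un ·: pp
P/II-3 aff I-1×I-2: Pp
P/II-4 ? I-1×I-2: pp|Pp
P/III-1 ? II-2×II-1: pp|Pp
P/III-2 ? ·: pp|Pp|PP
P/IV-1 aff III-1×III-2: Pp|PP
⇒ P over [I-1,I-2,II-1,II-2,II-3,II-4,III-1,III-2,IV-1]: 25 consistent
S/I-1 un ·: ss
S/I-2 ? ·: Ss|SS
S/II-1 ? I-1×I-2: Ss
S/II-2 un ·: ss
S/II-3 aff I-1×I-2: Ss
S/II-4 aff I-1×I-2: Ss
S/III-1 aff II-2×II-1: Ss
S/III-2 ? ·: ss|Ss|SS
S/IV-1 aff III-1×III-2: Ss|SS
⇒ S over [I-1,I-2,II-1,II-2,II-3,II-4,III-1,III-2,IV-1]: 10 consistent

II-3 ∈ {Nn Pp Ss, nn Pp Ss}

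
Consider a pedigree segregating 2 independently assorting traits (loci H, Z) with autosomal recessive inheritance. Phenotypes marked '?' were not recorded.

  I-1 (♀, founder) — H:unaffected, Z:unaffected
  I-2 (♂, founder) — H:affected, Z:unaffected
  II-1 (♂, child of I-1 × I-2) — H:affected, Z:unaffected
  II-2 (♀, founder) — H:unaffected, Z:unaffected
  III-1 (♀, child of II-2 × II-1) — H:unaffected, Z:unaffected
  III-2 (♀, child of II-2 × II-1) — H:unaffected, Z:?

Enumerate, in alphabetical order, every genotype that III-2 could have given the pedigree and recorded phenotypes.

III-2 ∈ {Hh ZZ, Hh Zz, Hh zz}

H/I-1 un ·: Hh
H/I-2 aff ·: hh
H/II-1 aff I-1×I-2: hh
H/II-2 un ·: HH|Hh
H/III-1 un II-2×II-1: Hh
H/III-2 un II-2×II-1: Hh
⇒ H over [I-1,I-2,II-1,II-2,III-1,III-2]: 2 consistent
Z/I-1 un ·: ZZ|Zz
Z/I-2 un ·: ZZ|Zz
Z/II-1 un I-1×I-2: ZZ|Zz
Z/II-2 un ·: ZZ|Zz
Z/III-1 un II-2×II-1: ZZ|Zz
Z/III-2 ? II-2×II-1: ZZ|Zz|zz
⇒ Z over [I-1,I-2,II-1,II-2,III-1,III-2]: 50 consistent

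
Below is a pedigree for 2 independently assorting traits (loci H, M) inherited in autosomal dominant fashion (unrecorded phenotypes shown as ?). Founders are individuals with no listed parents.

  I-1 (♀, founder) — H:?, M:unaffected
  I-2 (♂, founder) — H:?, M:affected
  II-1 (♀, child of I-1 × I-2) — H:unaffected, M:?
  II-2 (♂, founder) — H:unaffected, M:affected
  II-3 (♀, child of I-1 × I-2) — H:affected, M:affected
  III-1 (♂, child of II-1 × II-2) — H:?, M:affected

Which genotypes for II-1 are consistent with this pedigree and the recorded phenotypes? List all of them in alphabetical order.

II-1 ∈ {hh Mm, hh mm}

H/I-1 ? ·: hh|Hh
H/I-2 ? ·: hh|Hh
H/II-1 un I-1×I-2: hh
H/II-2 un ·: hh
H/II-3 aff I-1×I-2: Hh|HH
H/III-1 ? II-1×II-2: hh
⇒ H over [I-1,I-2,II-1,II-2,II-3,III-1]: 4 consistent
M/I-1 un ·: mm
M/I-2 aff ·: Mm|MM
M/II-1 ? I-1×I-2: mm|Mm
M/II-2 aff ·: Mm|MM
M/II-3 aff I-1×I-2: Mm
M/III-1 aff II-1×II-2: Mm|MM
⇒ M over [I-1,I-2,II-1,II-2,II-3,III-1]: 10 consistent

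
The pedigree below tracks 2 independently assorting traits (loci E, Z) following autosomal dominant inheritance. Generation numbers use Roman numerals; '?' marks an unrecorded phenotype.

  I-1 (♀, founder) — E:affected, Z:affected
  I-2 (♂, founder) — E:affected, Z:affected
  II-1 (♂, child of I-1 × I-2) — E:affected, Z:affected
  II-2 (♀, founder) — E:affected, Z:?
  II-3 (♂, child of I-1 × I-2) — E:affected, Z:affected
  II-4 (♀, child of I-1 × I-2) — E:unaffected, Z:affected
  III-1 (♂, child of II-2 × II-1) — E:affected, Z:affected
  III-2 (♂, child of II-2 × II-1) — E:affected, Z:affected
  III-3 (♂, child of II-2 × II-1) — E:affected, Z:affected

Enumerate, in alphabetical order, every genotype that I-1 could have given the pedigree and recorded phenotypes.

E/I-1 aff ·: Ee
E/I-2 aff ·: Ee
E/II-1 aff I-1×I-2: Ee|EE
E/II-2 aff ·: Ee|EE
E/II-3 aff I-1×I-2: Ee|EE
E/II-4 un I-1×I-2: ee
E/III-1 aff II-2×II-1: Ee|EE
E/III-2 aff II-2×II-1: Ee|EE
E/III-3 aff II-2×II-1: Ee|EE
⇒ E over [I-1,I-2,II-1,II-2,II-3,II-4,III-1,III-2,III-3]: 50 consistent
Z/I-1 aff ·: Zz|ZZ
Z/I-2 aff ·: Zz|ZZ
Z/II-1 aff I-1×I-2: Zz|ZZ
Z/II-2 ? ·: zz|Zz|ZZ
Z/II-3 aff I-1×I-2: Zz|ZZ
Z/II-4 aff I-1×I-2: Zz|ZZ
Z/III-1 aff II-2×II-1: Zz|ZZ
Z/III-2 aff II-2×II-1: Zz|ZZ
Z/III-3 aff II-2×II-1: Zz|ZZ
⇒ Z over [I-1,I-2,II-1,II-2,II-3,II-4,III-1,III-2,III-3]: 334 consistent

I-1 ∈ {Ee ZZ, Ee Zz}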